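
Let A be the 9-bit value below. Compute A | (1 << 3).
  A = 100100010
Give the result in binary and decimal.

Mask = 1 << 3 = 000001000
Bit 3 of A is 0, so OR-ing with the mask flips it to 1.
  100100010
| 000001000
-----------
  100101010

Answer: 100101010 (298)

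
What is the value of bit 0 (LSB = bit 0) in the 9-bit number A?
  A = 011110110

Bit 0 is the 1st from the right.
  011110110
          ^
That bit is 0.

Answer: 0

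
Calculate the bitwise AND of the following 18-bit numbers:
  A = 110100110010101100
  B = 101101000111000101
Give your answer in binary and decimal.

Apply & to each column (1 only where both bits are 1):
  110100110010101100
& 101101000111000101
--------------------
  100100000010000100

Answer: 100100000010000100 (147588)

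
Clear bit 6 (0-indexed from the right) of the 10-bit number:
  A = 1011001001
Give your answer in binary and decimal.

Mask = ~(1 << 6) = 1110111111
Bit 6 of A is 1, so AND-ing with the mask clears it to 0.
  1011001001
& 1110111111
------------
  1010001001

Answer: 1010001001 (649)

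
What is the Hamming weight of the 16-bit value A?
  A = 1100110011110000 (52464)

1100110011110000
1-bits at positions (from bit 0 = LSB): 4, 5, 6, 7, 10, 11, 14, 15
Count = 8

Answer: 8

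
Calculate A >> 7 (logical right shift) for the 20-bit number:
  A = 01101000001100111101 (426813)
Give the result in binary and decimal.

Logical shift right by 7: drop the bottom 7 bit(s), prepend 7 zero(s) on the left.
  01101000001100111101  ->  keep [0110100000110], discard [0111101], prepend 0000000
= 00000000110100000110

Answer: 00000000110100000110 (3334)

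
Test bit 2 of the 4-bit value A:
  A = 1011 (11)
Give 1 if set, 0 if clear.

Bit 2 is the 3rd from the right.
  1011
   ^
That bit is 0.

Answer: 0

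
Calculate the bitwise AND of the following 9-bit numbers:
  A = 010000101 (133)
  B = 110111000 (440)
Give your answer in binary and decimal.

Apply & to each column (1 only where both bits are 1):
  010000101
& 110111000
-----------
  010000000

Answer: 010000000 (128)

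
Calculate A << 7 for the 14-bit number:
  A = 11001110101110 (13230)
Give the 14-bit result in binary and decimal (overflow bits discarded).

Shift left by 7: drop the top 7 bit(s), append 7 zero(s) on the right.
  11001110101110  ->  discard [1100111], keep [0101110], append 0000000
= 01011100000000

Answer: 01011100000000 (5888)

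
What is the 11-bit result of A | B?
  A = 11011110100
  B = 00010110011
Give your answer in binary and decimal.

Apply | to each column (1 where either bit is 1):
  11011110100
| 00010110011
-------------
  11011110111

Answer: 11011110111 (1783)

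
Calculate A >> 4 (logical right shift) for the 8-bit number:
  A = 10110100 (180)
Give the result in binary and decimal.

Logical shift right by 4: drop the bottom 4 bit(s), prepend 4 zero(s) on the left.
  10110100  ->  keep [1011], discard [0100], prepend 0000
= 00001011

Answer: 00001011 (11)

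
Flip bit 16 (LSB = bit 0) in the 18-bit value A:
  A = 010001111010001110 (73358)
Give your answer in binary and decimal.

Mask = 1 << 16 = 010000000000000000
Bit 16 of A is 1; XOR with the mask flips it to 0.
  010001111010001110
^ 010000000000000000
--------------------
  000001111010001110

Answer: 000001111010001110 (7822)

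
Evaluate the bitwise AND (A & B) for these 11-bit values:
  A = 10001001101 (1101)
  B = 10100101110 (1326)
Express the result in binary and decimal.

Apply & to each column (1 only where both bits are 1):
  10001001101
& 10100101110
-------------
  10000001100

Answer: 10000001100 (1036)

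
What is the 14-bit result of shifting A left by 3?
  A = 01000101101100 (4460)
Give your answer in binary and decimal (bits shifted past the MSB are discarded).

Shift left by 3: drop the top 3 bit(s), append 3 zero(s) on the right.
  01000101101100  ->  discard [010], keep [00101101100], append 000
= 00101101100000

Answer: 00101101100000 (2912)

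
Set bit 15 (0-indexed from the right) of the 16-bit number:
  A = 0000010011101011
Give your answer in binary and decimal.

Mask = 1 << 15 = 1000000000000000
Bit 15 of A is 0, so OR-ing with the mask flips it to 1.
  0000010011101011
| 1000000000000000
------------------
  1000010011101011

Answer: 1000010011101011 (34027)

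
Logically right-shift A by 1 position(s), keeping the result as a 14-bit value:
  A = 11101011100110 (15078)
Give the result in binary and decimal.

Logical shift right by 1: drop the bottom 1 bit(s), prepend 1 zero(s) on the left.
  11101011100110  ->  keep [1110101110011], discard [0], prepend 0
= 01110101110011

Answer: 01110101110011 (7539)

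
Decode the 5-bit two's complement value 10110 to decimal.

MSB is 1, so the value is negative. Find the magnitude:
1. Invert bits:  01001
2. Add 1:        01010  = 10
3. Apply sign:   -10

Answer: -10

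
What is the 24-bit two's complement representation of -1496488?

1. Binary of +1496488:  000101101101010110101000
2. Invert bits:     111010010010101001010111
3. Add 1:           111010010010101001011000

Answer: 111010010010101001011000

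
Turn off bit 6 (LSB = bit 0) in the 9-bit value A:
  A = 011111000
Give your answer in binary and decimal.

Mask = ~(1 << 6) = 110111111
Bit 6 of A is 1, so AND-ing with the mask clears it to 0.
  011111000
& 110111111
-----------
  010111000

Answer: 010111000 (184)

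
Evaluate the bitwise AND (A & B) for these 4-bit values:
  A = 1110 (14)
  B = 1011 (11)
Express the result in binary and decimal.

Apply & to each column (1 only where both bits are 1):
  1110
& 1011
------
  1010

Answer: 1010 (10)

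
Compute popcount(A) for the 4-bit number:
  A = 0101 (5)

0101
1-bits at positions (from bit 0 = LSB): 0, 2
Count = 2

Answer: 2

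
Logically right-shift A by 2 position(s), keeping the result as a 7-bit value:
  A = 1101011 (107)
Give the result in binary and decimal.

Logical shift right by 2: drop the bottom 2 bit(s), prepend 2 zero(s) on the left.
  1101011  ->  keep [11010], discard [11], prepend 00
= 0011010

Answer: 0011010 (26)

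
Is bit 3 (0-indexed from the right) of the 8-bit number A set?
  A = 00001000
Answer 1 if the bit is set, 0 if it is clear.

Bit 3 is the 4th from the right.
  00001000
      ^
That bit is 1.

Answer: 1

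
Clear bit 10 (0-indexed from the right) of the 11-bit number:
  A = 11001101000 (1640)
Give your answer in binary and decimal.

Mask = ~(1 << 10) = 01111111111
Bit 10 of A is 1, so AND-ing with the mask clears it to 0.
  11001101000
& 01111111111
-------------
  01001101000

Answer: 01001101000 (616)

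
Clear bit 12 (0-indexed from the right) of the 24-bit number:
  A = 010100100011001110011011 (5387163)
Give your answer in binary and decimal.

Mask = ~(1 << 12) = 111111111110111111111111
Bit 12 of A is 1, so AND-ing with the mask clears it to 0.
  010100100011001110011011
& 111111111110111111111111
--------------------------
  010100100010001110011011

Answer: 010100100010001110011011 (5383067)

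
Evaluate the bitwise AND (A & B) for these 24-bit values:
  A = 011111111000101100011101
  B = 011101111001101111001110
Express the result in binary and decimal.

Apply & to each column (1 only where both bits are 1):
  011111111000101100011101
& 011101111001101111001110
--------------------------
  011101111000101100001100

Answer: 011101111000101100001100 (7834380)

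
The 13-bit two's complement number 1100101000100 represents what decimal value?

MSB is 1, so the value is negative. Find the magnitude:
1. Invert bits:  0011010111011
2. Add 1:        0011010111100  = 1724
3. Apply sign:   -1724

Answer: -1724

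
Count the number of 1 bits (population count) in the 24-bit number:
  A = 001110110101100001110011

001110110101100001110011
1-bits at positions (from bit 0 = LSB): 0, 1, 4, 5, 6, 11, 12, 14, 16, 17, 19, 20, 21
Count = 13

Answer: 13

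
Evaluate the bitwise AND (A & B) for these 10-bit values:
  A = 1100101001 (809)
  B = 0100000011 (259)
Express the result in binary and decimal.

Apply & to each column (1 only where both bits are 1):
  1100101001
& 0100000011
------------
  0100000001

Answer: 0100000001 (257)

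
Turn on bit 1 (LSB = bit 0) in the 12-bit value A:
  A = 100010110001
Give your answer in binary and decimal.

Mask = 1 << 1 = 000000000010
Bit 1 of A is 0, so OR-ing with the mask flips it to 1.
  100010110001
| 000000000010
--------------
  100010110011

Answer: 100010110011 (2227)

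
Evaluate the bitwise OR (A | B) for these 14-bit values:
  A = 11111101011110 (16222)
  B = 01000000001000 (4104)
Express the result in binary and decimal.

Apply | to each column (1 where either bit is 1):
  11111101011110
| 01000000001000
----------------
  11111101011110

Answer: 11111101011110 (16222)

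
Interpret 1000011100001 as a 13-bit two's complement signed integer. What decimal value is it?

MSB is 1, so the value is negative. Find the magnitude:
1. Invert bits:  0111100011110
2. Add 1:        0111100011111  = 3871
3. Apply sign:   -3871

Answer: -3871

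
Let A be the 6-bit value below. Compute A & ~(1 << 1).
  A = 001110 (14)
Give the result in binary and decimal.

Mask = ~(1 << 1) = 111101
Bit 1 of A is 1, so AND-ing with the mask clears it to 0.
  001110
& 111101
--------
  001100

Answer: 001100 (12)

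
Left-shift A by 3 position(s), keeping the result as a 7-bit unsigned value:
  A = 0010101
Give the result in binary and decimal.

Shift left by 3: drop the top 3 bit(s), append 3 zero(s) on the right.
  0010101  ->  discard [001], keep [0101], append 000
= 0101000

Answer: 0101000 (40)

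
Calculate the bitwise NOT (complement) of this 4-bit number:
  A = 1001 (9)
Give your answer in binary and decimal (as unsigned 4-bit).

Flip each bit (0->1, 1->0):
  1001
  0110

Answer: 0110 (6)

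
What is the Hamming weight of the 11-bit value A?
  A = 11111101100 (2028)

11111101100
1-bits at positions (from bit 0 = LSB): 2, 3, 5, 6, 7, 8, 9, 10
Count = 8

Answer: 8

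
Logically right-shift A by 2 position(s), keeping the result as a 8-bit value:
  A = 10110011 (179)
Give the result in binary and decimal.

Logical shift right by 2: drop the bottom 2 bit(s), prepend 2 zero(s) on the left.
  10110011  ->  keep [101100], discard [11], prepend 00
= 00101100

Answer: 00101100 (44)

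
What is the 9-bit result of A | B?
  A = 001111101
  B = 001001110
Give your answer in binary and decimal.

Apply | to each column (1 where either bit is 1):
  001111101
| 001001110
-----------
  001111111

Answer: 001111111 (127)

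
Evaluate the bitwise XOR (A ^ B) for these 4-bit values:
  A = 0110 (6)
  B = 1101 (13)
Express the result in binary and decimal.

Apply ^ to each column (1 where bits differ):
  0110
^ 1101
------
  1011

Answer: 1011 (11)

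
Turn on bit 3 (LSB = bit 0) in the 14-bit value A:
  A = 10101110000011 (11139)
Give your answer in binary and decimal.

Mask = 1 << 3 = 00000000001000
Bit 3 of A is 0, so OR-ing with the mask flips it to 1.
  10101110000011
| 00000000001000
----------------
  10101110001011

Answer: 10101110001011 (11147)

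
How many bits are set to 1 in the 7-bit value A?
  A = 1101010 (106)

1101010
1-bits at positions (from bit 0 = LSB): 1, 3, 5, 6
Count = 4

Answer: 4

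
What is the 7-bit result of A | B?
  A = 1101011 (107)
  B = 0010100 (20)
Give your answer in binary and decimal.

Apply | to each column (1 where either bit is 1):
  1101011
| 0010100
---------
  1111111

Answer: 1111111 (127)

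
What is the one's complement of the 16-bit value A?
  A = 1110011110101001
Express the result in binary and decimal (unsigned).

Flip each bit (0->1, 1->0):
  1110011110101001
  0001100001010110

Answer: 0001100001010110 (6230)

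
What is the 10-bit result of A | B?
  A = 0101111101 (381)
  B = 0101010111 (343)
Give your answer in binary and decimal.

Apply | to each column (1 where either bit is 1):
  0101111101
| 0101010111
------------
  0101111111

Answer: 0101111111 (383)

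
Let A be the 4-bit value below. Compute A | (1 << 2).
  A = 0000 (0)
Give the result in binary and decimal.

Mask = 1 << 2 = 0100
Bit 2 of A is 0, so OR-ing with the mask flips it to 1.
  0000
| 0100
------
  0100

Answer: 0100 (4)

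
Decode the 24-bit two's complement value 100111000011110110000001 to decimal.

MSB is 1, so the value is negative. Find the magnitude:
1. Invert bits:  011000111100001001111110
2. Add 1:        011000111100001001111111  = 6537855
3. Apply sign:   -6537855

Answer: -6537855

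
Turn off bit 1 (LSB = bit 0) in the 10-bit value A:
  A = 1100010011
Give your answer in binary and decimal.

Mask = ~(1 << 1) = 1111111101
Bit 1 of A is 1, so AND-ing with the mask clears it to 0.
  1100010011
& 1111111101
------------
  1100010001

Answer: 1100010001 (785)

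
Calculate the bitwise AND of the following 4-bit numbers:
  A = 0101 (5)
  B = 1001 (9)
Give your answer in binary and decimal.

Apply & to each column (1 only where both bits are 1):
  0101
& 1001
------
  0001

Answer: 0001 (1)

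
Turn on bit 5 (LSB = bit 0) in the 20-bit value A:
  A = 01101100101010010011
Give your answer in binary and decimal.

Mask = 1 << 5 = 00000000000000100000
Bit 5 of A is 0, so OR-ing with the mask flips it to 1.
  01101100101010010011
| 00000000000000100000
----------------------
  01101100101010110011

Answer: 01101100101010110011 (445107)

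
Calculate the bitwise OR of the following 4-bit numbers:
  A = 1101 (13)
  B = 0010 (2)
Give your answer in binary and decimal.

Apply | to each column (1 where either bit is 1):
  1101
| 0010
------
  1111

Answer: 1111 (15)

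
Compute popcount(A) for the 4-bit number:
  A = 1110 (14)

1110
1-bits at positions (from bit 0 = LSB): 1, 2, 3
Count = 3

Answer: 3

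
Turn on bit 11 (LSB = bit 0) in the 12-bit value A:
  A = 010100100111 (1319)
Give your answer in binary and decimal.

Mask = 1 << 11 = 100000000000
Bit 11 of A is 0, so OR-ing with the mask flips it to 1.
  010100100111
| 100000000000
--------------
  110100100111

Answer: 110100100111 (3367)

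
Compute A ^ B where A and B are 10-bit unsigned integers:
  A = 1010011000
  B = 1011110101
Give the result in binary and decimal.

Apply ^ to each column (1 where bits differ):
  1010011000
^ 1011110101
------------
  0001101101

Answer: 0001101101 (109)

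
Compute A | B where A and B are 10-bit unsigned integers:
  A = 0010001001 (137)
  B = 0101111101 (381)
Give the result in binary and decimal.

Apply | to each column (1 where either bit is 1):
  0010001001
| 0101111101
------------
  0111111101

Answer: 0111111101 (509)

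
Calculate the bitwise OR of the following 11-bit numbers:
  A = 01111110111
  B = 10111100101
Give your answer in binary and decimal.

Apply | to each column (1 where either bit is 1):
  01111110111
| 10111100101
-------------
  11111110111

Answer: 11111110111 (2039)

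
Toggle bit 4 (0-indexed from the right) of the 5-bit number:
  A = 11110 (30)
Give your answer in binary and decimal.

Mask = 1 << 4 = 10000
Bit 4 of A is 1; XOR with the mask flips it to 0.
  11110
^ 10000
-------
  01110

Answer: 01110 (14)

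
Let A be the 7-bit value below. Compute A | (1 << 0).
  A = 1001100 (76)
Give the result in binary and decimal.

Mask = 1 << 0 = 0000001
Bit 0 of A is 0, so OR-ing with the mask flips it to 1.
  1001100
| 0000001
---------
  1001101

Answer: 1001101 (77)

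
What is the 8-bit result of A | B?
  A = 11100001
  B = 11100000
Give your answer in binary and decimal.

Apply | to each column (1 where either bit is 1):
  11100001
| 11100000
----------
  11100001

Answer: 11100001 (225)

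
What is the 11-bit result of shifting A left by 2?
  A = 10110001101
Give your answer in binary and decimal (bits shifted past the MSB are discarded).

Shift left by 2: drop the top 2 bit(s), append 2 zero(s) on the right.
  10110001101  ->  discard [10], keep [110001101], append 00
= 11000110100

Answer: 11000110100 (1588)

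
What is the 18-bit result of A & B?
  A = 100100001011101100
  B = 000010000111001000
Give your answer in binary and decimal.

Apply & to each column (1 only where both bits are 1):
  100100001011101100
& 000010000111001000
--------------------
  000000000011001000

Answer: 000000000011001000 (200)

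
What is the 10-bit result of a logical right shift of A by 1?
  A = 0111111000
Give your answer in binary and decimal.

Logical shift right by 1: drop the bottom 1 bit(s), prepend 1 zero(s) on the left.
  0111111000  ->  keep [011111100], discard [0], prepend 0
= 0011111100

Answer: 0011111100 (252)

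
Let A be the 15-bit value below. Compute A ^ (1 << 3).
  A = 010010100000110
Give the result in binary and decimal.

Mask = 1 << 3 = 000000000001000
Bit 3 of A is 0; XOR with the mask flips it to 1.
  010010100000110
^ 000000000001000
-----------------
  010010100001110

Answer: 010010100001110 (9486)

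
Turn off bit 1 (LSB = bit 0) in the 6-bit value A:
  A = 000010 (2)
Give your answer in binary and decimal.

Mask = ~(1 << 1) = 111101
Bit 1 of A is 1, so AND-ing with the mask clears it to 0.
  000010
& 111101
--------
  000000

Answer: 000000 (0)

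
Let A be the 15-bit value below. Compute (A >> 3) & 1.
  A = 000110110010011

Bit 3 is the 4th from the right.
  000110110010011
             ^
That bit is 0.

Answer: 0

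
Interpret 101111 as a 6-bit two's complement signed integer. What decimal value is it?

MSB is 1, so the value is negative. Find the magnitude:
1. Invert bits:  010000
2. Add 1:        010001  = 17
3. Apply sign:   -17

Answer: -17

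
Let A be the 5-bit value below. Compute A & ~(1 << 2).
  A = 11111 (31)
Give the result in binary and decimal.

Mask = ~(1 << 2) = 11011
Bit 2 of A is 1, so AND-ing with the mask clears it to 0.
  11111
& 11011
-------
  11011

Answer: 11011 (27)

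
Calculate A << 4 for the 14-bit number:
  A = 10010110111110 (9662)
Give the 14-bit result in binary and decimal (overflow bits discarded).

Shift left by 4: drop the top 4 bit(s), append 4 zero(s) on the right.
  10010110111110  ->  discard [1001], keep [0110111110], append 0000
= 01101111100000

Answer: 01101111100000 (7136)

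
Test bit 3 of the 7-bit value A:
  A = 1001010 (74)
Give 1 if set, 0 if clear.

Bit 3 is the 4th from the right.
  1001010
     ^
That bit is 1.

Answer: 1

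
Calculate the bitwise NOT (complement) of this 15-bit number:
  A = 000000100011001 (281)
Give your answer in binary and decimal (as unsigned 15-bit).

Flip each bit (0->1, 1->0):
  000000100011001
  111111011100110

Answer: 111111011100110 (32486)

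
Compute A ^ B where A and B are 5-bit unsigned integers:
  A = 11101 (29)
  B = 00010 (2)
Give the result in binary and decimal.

Apply ^ to each column (1 where bits differ):
  11101
^ 00010
-------
  11111

Answer: 11111 (31)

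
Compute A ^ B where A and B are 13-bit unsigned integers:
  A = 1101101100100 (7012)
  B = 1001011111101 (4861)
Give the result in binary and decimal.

Apply ^ to each column (1 where bits differ):
  1101101100100
^ 1001011111101
---------------
  0100110011001

Answer: 0100110011001 (2457)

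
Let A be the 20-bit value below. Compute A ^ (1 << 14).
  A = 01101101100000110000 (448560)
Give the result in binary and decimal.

Mask = 1 << 14 = 00000100000000000000
Bit 14 of A is 1; XOR with the mask flips it to 0.
  01101101100000110000
^ 00000100000000000000
----------------------
  01101001100000110000

Answer: 01101001100000110000 (432176)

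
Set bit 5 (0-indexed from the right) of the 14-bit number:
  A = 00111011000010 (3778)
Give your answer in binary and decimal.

Mask = 1 << 5 = 00000000100000
Bit 5 of A is 0, so OR-ing with the mask flips it to 1.
  00111011000010
| 00000000100000
----------------
  00111011100010

Answer: 00111011100010 (3810)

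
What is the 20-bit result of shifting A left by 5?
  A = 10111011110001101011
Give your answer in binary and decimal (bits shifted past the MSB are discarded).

Shift left by 5: drop the top 5 bit(s), append 5 zero(s) on the right.
  10111011110001101011  ->  discard [10111], keep [011110001101011], append 00000
= 01111000110101100000

Answer: 01111000110101100000 (494944)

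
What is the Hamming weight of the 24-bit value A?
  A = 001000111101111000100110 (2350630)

001000111101111000100110
1-bits at positions (from bit 0 = LSB): 1, 2, 5, 9, 10, 11, 12, 14, 15, 16, 17, 21
Count = 12

Answer: 12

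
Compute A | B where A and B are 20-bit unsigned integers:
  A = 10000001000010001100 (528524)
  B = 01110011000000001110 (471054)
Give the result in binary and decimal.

Apply | to each column (1 where either bit is 1):
  10000001000010001100
| 01110011000000001110
----------------------
  11110011000010001110

Answer: 11110011000010001110 (995470)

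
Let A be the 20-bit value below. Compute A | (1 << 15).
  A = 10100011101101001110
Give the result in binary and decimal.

Mask = 1 << 15 = 00001000000000000000
Bit 15 of A is 0, so OR-ing with the mask flips it to 1.
  10100011101101001110
| 00001000000000000000
----------------------
  10101011101101001110

Answer: 10101011101101001110 (703310)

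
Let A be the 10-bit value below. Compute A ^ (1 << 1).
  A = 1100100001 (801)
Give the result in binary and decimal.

Mask = 1 << 1 = 0000000010
Bit 1 of A is 0; XOR with the mask flips it to 1.
  1100100001
^ 0000000010
------------
  1100100011

Answer: 1100100011 (803)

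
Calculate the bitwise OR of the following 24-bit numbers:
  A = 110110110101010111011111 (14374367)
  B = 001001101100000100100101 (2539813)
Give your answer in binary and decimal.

Apply | to each column (1 where either bit is 1):
  110110110101010111011111
| 001001101100000100100101
--------------------------
  111111111101010111111111

Answer: 111111111101010111111111 (16766463)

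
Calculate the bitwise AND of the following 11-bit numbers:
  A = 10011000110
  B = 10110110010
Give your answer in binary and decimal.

Apply & to each column (1 only where both bits are 1):
  10011000110
& 10110110010
-------------
  10010000010

Answer: 10010000010 (1154)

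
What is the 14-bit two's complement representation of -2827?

1. Binary of +2827:  00101100001011
2. Invert bits:     11010011110100
3. Add 1:           11010011110101

Answer: 11010011110101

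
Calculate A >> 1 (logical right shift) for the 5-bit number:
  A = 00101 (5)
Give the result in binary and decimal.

Logical shift right by 1: drop the bottom 1 bit(s), prepend 1 zero(s) on the left.
  00101  ->  keep [0010], discard [1], prepend 0
= 00010

Answer: 00010 (2)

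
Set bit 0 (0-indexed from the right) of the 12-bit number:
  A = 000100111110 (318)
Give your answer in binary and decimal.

Mask = 1 << 0 = 000000000001
Bit 0 of A is 0, so OR-ing with the mask flips it to 1.
  000100111110
| 000000000001
--------------
  000100111111

Answer: 000100111111 (319)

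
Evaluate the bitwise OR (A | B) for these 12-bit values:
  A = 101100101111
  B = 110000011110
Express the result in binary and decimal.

Apply | to each column (1 where either bit is 1):
  101100101111
| 110000011110
--------------
  111100111111

Answer: 111100111111 (3903)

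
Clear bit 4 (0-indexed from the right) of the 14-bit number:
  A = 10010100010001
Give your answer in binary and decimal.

Mask = ~(1 << 4) = 11111111101111
Bit 4 of A is 1, so AND-ing with the mask clears it to 0.
  10010100010001
& 11111111101111
----------------
  10010100000001

Answer: 10010100000001 (9473)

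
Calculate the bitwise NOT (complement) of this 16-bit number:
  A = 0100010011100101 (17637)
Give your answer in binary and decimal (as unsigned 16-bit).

Flip each bit (0->1, 1->0):
  0100010011100101
  1011101100011010

Answer: 1011101100011010 (47898)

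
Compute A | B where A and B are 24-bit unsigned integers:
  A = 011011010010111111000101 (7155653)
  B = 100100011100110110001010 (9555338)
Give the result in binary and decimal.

Apply | to each column (1 where either bit is 1):
  011011010010111111000101
| 100100011100110110001010
--------------------------
  111111011110111111001111

Answer: 111111011110111111001111 (16641999)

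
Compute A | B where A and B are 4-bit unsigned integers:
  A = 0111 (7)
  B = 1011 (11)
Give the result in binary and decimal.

Apply | to each column (1 where either bit is 1):
  0111
| 1011
------
  1111

Answer: 1111 (15)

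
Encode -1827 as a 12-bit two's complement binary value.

1. Binary of +1827:  011100100011
2. Invert bits:     100011011100
3. Add 1:           100011011101

Answer: 100011011101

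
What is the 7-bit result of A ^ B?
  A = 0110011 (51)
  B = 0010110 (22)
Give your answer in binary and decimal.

Apply ^ to each column (1 where bits differ):
  0110011
^ 0010110
---------
  0100101

Answer: 0100101 (37)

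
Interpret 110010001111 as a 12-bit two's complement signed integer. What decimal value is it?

MSB is 1, so the value is negative. Find the magnitude:
1. Invert bits:  001101110000
2. Add 1:        001101110001  = 881
3. Apply sign:   -881

Answer: -881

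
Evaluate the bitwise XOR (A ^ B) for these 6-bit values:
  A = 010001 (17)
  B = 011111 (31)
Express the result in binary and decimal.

Apply ^ to each column (1 where bits differ):
  010001
^ 011111
--------
  001110

Answer: 001110 (14)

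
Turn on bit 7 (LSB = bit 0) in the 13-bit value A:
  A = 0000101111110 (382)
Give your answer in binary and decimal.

Mask = 1 << 7 = 0000010000000
Bit 7 of A is 0, so OR-ing with the mask flips it to 1.
  0000101111110
| 0000010000000
---------------
  0000111111110

Answer: 0000111111110 (510)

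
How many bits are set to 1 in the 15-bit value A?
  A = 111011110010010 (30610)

111011110010010
1-bits at positions (from bit 0 = LSB): 1, 4, 7, 8, 9, 10, 12, 13, 14
Count = 9

Answer: 9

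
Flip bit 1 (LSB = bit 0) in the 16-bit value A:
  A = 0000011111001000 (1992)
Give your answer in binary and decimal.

Mask = 1 << 1 = 0000000000000010
Bit 1 of A is 0; XOR with the mask flips it to 1.
  0000011111001000
^ 0000000000000010
------------------
  0000011111001010

Answer: 0000011111001010 (1994)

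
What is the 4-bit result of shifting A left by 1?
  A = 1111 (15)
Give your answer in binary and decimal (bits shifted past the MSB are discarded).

Shift left by 1: drop the top 1 bit(s), append 1 zero(s) on the right.
  1111  ->  discard [1], keep [111], append 0
= 1110

Answer: 1110 (14)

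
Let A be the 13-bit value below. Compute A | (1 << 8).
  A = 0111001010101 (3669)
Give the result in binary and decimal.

Mask = 1 << 8 = 0000100000000
Bit 8 of A is 0, so OR-ing with the mask flips it to 1.
  0111001010101
| 0000100000000
---------------
  0111101010101

Answer: 0111101010101 (3925)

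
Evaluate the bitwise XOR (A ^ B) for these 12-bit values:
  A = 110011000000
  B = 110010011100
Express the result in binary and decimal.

Apply ^ to each column (1 where bits differ):
  110011000000
^ 110010011100
--------------
  000001011100

Answer: 000001011100 (92)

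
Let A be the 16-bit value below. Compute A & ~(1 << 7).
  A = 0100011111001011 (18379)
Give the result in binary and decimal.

Mask = ~(1 << 7) = 1111111101111111
Bit 7 of A is 1, so AND-ing with the mask clears it to 0.
  0100011111001011
& 1111111101111111
------------------
  0100011101001011

Answer: 0100011101001011 (18251)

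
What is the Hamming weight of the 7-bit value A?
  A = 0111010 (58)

0111010
1-bits at positions (from bit 0 = LSB): 1, 3, 4, 5
Count = 4

Answer: 4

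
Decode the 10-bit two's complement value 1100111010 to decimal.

MSB is 1, so the value is negative. Find the magnitude:
1. Invert bits:  0011000101
2. Add 1:        0011000110  = 198
3. Apply sign:   -198

Answer: -198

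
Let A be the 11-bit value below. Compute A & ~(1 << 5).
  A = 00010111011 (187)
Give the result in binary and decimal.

Mask = ~(1 << 5) = 11111011111
Bit 5 of A is 1, so AND-ing with the mask clears it to 0.
  00010111011
& 11111011111
-------------
  00010011011

Answer: 00010011011 (155)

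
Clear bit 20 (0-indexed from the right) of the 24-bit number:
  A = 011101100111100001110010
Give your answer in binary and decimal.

Mask = ~(1 << 20) = 111011111111111111111111
Bit 20 of A is 1, so AND-ing with the mask clears it to 0.
  011101100111100001110010
& 111011111111111111111111
--------------------------
  011001100111100001110010

Answer: 011001100111100001110010 (6715506)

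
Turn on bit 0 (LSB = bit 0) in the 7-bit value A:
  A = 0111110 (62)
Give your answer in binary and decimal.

Mask = 1 << 0 = 0000001
Bit 0 of A is 0, so OR-ing with the mask flips it to 1.
  0111110
| 0000001
---------
  0111111

Answer: 0111111 (63)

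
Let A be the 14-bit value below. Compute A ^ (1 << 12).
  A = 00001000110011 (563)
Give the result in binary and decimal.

Mask = 1 << 12 = 01000000000000
Bit 12 of A is 0; XOR with the mask flips it to 1.
  00001000110011
^ 01000000000000
----------------
  01001000110011

Answer: 01001000110011 (4659)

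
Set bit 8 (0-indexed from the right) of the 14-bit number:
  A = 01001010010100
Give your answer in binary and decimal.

Mask = 1 << 8 = 00000100000000
Bit 8 of A is 0, so OR-ing with the mask flips it to 1.
  01001010010100
| 00000100000000
----------------
  01001110010100

Answer: 01001110010100 (5012)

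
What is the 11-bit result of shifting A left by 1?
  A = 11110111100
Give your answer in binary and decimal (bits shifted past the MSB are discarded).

Shift left by 1: drop the top 1 bit(s), append 1 zero(s) on the right.
  11110111100  ->  discard [1], keep [1110111100], append 0
= 11101111000

Answer: 11101111000 (1912)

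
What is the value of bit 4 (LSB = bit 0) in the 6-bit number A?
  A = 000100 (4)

Bit 4 is the 5th from the right.
  000100
   ^
That bit is 0.

Answer: 0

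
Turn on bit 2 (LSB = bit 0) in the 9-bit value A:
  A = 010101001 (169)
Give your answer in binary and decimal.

Mask = 1 << 2 = 000000100
Bit 2 of A is 0, so OR-ing with the mask flips it to 1.
  010101001
| 000000100
-----------
  010101101

Answer: 010101101 (173)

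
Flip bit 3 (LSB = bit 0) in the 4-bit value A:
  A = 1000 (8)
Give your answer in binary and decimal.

Mask = 1 << 3 = 1000
Bit 3 of A is 1; XOR with the mask flips it to 0.
  1000
^ 1000
------
  0000

Answer: 0000 (0)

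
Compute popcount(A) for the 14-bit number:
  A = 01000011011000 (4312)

01000011011000
1-bits at positions (from bit 0 = LSB): 3, 4, 6, 7, 12
Count = 5

Answer: 5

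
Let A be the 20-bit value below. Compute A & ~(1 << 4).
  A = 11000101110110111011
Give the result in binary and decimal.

Mask = ~(1 << 4) = 11111111111111101111
Bit 4 of A is 1, so AND-ing with the mask clears it to 0.
  11000101110110111011
& 11111111111111101111
----------------------
  11000101110110101011

Answer: 11000101110110101011 (810411)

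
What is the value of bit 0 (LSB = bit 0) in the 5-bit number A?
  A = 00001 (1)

Bit 0 is the 1st from the right.
  00001
      ^
That bit is 1.

Answer: 1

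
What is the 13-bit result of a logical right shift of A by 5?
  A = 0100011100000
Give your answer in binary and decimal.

Logical shift right by 5: drop the bottom 5 bit(s), prepend 5 zero(s) on the left.
  0100011100000  ->  keep [01000111], discard [00000], prepend 00000
= 0000001000111

Answer: 0000001000111 (71)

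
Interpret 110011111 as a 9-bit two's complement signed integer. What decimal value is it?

MSB is 1, so the value is negative. Find the magnitude:
1. Invert bits:  001100000
2. Add 1:        001100001  = 97
3. Apply sign:   -97

Answer: -97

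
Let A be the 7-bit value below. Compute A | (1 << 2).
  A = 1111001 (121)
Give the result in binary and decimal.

Mask = 1 << 2 = 0000100
Bit 2 of A is 0, so OR-ing with the mask flips it to 1.
  1111001
| 0000100
---------
  1111101

Answer: 1111101 (125)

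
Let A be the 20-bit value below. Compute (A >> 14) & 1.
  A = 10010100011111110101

Bit 14 is the 15th from the right.
  10010100011111110101
       ^
That bit is 1.

Answer: 1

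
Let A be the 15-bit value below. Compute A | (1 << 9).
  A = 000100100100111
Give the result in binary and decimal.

Mask = 1 << 9 = 000001000000000
Bit 9 of A is 0, so OR-ing with the mask flips it to 1.
  000100100100111
| 000001000000000
-----------------
  000101100100111

Answer: 000101100100111 (2855)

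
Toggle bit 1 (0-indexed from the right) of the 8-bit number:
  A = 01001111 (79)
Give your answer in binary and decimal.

Mask = 1 << 1 = 00000010
Bit 1 of A is 1; XOR with the mask flips it to 0.
  01001111
^ 00000010
----------
  01001101

Answer: 01001101 (77)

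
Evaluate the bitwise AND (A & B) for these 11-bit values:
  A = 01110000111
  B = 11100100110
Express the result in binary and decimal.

Apply & to each column (1 only where both bits are 1):
  01110000111
& 11100100110
-------------
  01100000110

Answer: 01100000110 (774)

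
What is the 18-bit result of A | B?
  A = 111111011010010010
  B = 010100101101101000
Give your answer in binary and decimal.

Apply | to each column (1 where either bit is 1):
  111111011010010010
| 010100101101101000
--------------------
  111111111111111010

Answer: 111111111111111010 (262138)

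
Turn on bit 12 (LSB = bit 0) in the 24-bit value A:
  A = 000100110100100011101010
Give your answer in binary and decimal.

Mask = 1 << 12 = 000000000001000000000000
Bit 12 of A is 0, so OR-ing with the mask flips it to 1.
  000100110100100011101010
| 000000000001000000000000
--------------------------
  000100110101100011101010

Answer: 000100110101100011101010 (1267946)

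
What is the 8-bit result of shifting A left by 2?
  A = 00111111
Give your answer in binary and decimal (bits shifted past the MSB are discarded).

Shift left by 2: drop the top 2 bit(s), append 2 zero(s) on the right.
  00111111  ->  discard [00], keep [111111], append 00
= 11111100

Answer: 11111100 (252)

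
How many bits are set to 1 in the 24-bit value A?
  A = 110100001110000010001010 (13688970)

110100001110000010001010
1-bits at positions (from bit 0 = LSB): 1, 3, 7, 13, 14, 15, 20, 22, 23
Count = 9

Answer: 9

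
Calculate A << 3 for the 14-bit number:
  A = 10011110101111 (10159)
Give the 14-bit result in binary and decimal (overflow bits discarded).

Shift left by 3: drop the top 3 bit(s), append 3 zero(s) on the right.
  10011110101111  ->  discard [100], keep [11110101111], append 000
= 11110101111000

Answer: 11110101111000 (15736)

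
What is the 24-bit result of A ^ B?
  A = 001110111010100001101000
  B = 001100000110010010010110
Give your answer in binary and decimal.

Apply ^ to each column (1 where bits differ):
  001110111010100001101000
^ 001100000110010010010110
--------------------------
  000010111100110011111110

Answer: 000010111100110011111110 (773374)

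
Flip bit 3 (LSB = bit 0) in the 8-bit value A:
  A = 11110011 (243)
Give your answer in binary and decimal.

Mask = 1 << 3 = 00001000
Bit 3 of A is 0; XOR with the mask flips it to 1.
  11110011
^ 00001000
----------
  11111011

Answer: 11111011 (251)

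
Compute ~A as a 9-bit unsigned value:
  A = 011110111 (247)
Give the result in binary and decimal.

Flip each bit (0->1, 1->0):
  011110111
  100001000

Answer: 100001000 (264)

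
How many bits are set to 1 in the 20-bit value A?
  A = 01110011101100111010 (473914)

01110011101100111010
1-bits at positions (from bit 0 = LSB): 1, 3, 4, 5, 8, 9, 11, 12, 13, 16, 17, 18
Count = 12

Answer: 12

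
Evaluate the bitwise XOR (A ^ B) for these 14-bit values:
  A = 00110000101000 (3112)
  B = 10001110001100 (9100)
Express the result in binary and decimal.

Apply ^ to each column (1 where bits differ):
  00110000101000
^ 10001110001100
----------------
  10111110100100

Answer: 10111110100100 (12196)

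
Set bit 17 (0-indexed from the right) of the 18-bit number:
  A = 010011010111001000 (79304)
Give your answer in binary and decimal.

Mask = 1 << 17 = 100000000000000000
Bit 17 of A is 0, so OR-ing with the mask flips it to 1.
  010011010111001000
| 100000000000000000
--------------------
  110011010111001000

Answer: 110011010111001000 (210376)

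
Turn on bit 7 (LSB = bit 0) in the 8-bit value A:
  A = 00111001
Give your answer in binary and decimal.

Mask = 1 << 7 = 10000000
Bit 7 of A is 0, so OR-ing with the mask flips it to 1.
  00111001
| 10000000
----------
  10111001

Answer: 10111001 (185)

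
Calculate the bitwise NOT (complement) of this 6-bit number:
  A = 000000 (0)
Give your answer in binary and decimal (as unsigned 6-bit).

Flip each bit (0->1, 1->0):
  000000
  111111

Answer: 111111 (63)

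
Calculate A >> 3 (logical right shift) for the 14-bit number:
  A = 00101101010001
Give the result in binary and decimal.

Logical shift right by 3: drop the bottom 3 bit(s), prepend 3 zero(s) on the left.
  00101101010001  ->  keep [00101101010], discard [001], prepend 000
= 00000101101010

Answer: 00000101101010 (362)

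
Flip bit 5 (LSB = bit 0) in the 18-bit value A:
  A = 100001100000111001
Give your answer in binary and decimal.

Mask = 1 << 5 = 000000000000100000
Bit 5 of A is 1; XOR with the mask flips it to 0.
  100001100000111001
^ 000000000000100000
--------------------
  100001100000011001

Answer: 100001100000011001 (137241)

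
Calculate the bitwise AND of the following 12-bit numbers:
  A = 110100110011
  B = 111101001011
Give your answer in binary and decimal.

Apply & to each column (1 only where both bits are 1):
  110100110011
& 111101001011
--------------
  110100000011

Answer: 110100000011 (3331)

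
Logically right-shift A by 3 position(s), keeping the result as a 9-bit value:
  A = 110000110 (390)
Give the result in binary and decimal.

Logical shift right by 3: drop the bottom 3 bit(s), prepend 3 zero(s) on the left.
  110000110  ->  keep [110000], discard [110], prepend 000
= 000110000

Answer: 000110000 (48)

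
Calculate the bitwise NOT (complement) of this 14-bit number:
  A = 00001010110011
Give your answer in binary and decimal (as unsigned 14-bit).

Flip each bit (0->1, 1->0):
  00001010110011
  11110101001100

Answer: 11110101001100 (15692)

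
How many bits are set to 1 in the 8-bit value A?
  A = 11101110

11101110
1-bits at positions (from bit 0 = LSB): 1, 2, 3, 5, 6, 7
Count = 6

Answer: 6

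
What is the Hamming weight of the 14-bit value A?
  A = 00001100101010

00001100101010
1-bits at positions (from bit 0 = LSB): 1, 3, 5, 8, 9
Count = 5

Answer: 5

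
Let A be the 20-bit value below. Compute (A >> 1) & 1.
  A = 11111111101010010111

Bit 1 is the 2nd from the right.
  11111111101010010111
                    ^
That bit is 1.

Answer: 1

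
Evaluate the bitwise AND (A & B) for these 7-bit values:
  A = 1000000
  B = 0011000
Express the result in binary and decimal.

Apply & to each column (1 only where both bits are 1):
  1000000
& 0011000
---------
  0000000

Answer: 0000000 (0)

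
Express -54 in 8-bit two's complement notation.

1. Binary of +54:  00110110
2. Invert bits:     11001001
3. Add 1:           11001010

Answer: 11001010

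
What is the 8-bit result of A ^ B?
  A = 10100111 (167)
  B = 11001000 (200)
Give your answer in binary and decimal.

Apply ^ to each column (1 where bits differ):
  10100111
^ 11001000
----------
  01101111

Answer: 01101111 (111)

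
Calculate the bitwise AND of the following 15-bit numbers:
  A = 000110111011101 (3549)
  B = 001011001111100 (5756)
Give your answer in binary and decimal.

Apply & to each column (1 only where both bits are 1):
  000110111011101
& 001011001111100
-----------------
  000010001011100

Answer: 000010001011100 (1116)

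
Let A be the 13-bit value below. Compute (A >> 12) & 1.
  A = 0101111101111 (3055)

Bit 12 is the 13th from the right.
  0101111101111
  ^
That bit is 0.

Answer: 0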